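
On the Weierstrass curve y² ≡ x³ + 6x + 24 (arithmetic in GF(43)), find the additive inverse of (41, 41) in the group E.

(41, 2)

-(41, 41) = (41, -41 mod 43) = (41, 2).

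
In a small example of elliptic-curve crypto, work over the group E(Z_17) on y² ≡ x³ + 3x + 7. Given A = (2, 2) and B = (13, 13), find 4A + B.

First 4A:
Repeated addition: build up to 4A.
2A: tangent at (2, 2): λ = (3·2² + 3)/(2·2) ≡ 15/4. 4⁻¹ ≡ 13 (mod 17) since 4·13 = 52 ≡ 1, so λ ≡ 15·13 ≡ 8.
  x = λ² - 2 - 2 = 64 - 4 ≡ 9; y = λ·(2 - 9) - 2 ≡ 10. → (9, 10)
3A: (9, 10) + (2, 2). λ = (2 - 10)/(2 - 9) ≡ 9/10 mod 17. 10⁻¹ ≡ 12 (mod 17), so λ ≡ 6.
  x = λ² - 9 - 2 = 36 - 11 ≡ 8; y = λ·(9 - 8) - 10 ≡ 13. → (8, 13)
4A: (8, 13) + (2, 2). λ = (2 - 13)/(2 - 8) ≡ 6/11 mod 17. 11⁻¹ ≡ 14 (mod 17) since 11·14 = 154 ≡ 1, so λ ≡ 16.
  x = λ² - 8 - 2 = 256 - 10 ≡ 8; y = λ·(8 - 8) - 13 ≡ 4. → (8, 4)
4A = (8, 4).
Finally 4A + B:
(8, 4) + (13, 13). λ = (13 - 4)/(13 - 8) ≡ 9/5 mod 17. 5⁻¹ ≡ 7 (mod 17), so λ ≡ 12.
  x = λ² - 8 - 13 = 144 - 21 ≡ 4; y = λ·(8 - 4) - 4 ≡ 10. → (4, 10)

(4, 10)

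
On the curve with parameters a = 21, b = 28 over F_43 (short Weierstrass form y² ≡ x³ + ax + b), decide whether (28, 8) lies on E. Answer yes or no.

y² = 8² ≡ 21; x³ + 21x + 28 = 22568 ≡ 36 (mod 43). 21 ≠ 36.

no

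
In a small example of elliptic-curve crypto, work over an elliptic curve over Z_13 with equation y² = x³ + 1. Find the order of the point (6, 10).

6

2P: tangent at (6, 10): λ = (3·6² + 0)/(2·10) ≡ 4/7. 7⁻¹ ≡ 2 (mod 13) since 7·2 = 14 ≡ 1, so λ ≡ 4·2 ≡ 8.
  x = λ² - 6 - 6 = 64 - 12 ≡ 0; y = λ·(6 - 0) - 10 ≡ 12. → (0, 12)
3P: (0, 12) + (6, 10). λ = (10 - 12)/(6 - 0) ≡ 11/6 mod 13. 6⁻¹ ≡ 11 (mod 13), so λ ≡ 4.
  x = λ² - 0 - 6 = 16 - 6 ≡ 10; y = λ·(0 - 10) - 12 ≡ 0. → (10, 0)
4P: (10, 0) + (6, 10). λ = (10 - 0)/(6 - 10) ≡ 10/9 mod 13. 9⁻¹ ≡ 3 (mod 13) since 9·3 = 27 ≡ 1, so λ ≡ 4.
  x = λ² - 10 - 6 = 16 - 16 ≡ 0; y = λ·(10 - 0) - 0 ≡ 1. → (0, 1)
5P: (0, 1) + (6, 10). λ = (10 - 1)/(6 - 0) ≡ 9/6 mod 13. 6⁻¹ ≡ 11 (mod 13) since 6·11 = 66 ≡ 1, so λ ≡ 8.
  x = λ² - 0 - 6 = 64 - 6 ≡ 6; y = λ·(0 - 6) - 1 ≡ 3. → (6, 3)
6P: (6, 3) + (6, 10): same x and y₁ ≡ -y₂, so the sum is the point at infinity.
6P = the point at infinity, so the order is 6.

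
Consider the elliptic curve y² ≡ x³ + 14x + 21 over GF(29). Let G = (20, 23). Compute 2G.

tangent at (20, 23): λ = (3·20² + 14)/(2·23) ≡ 25/17. 17⁻¹ ≡ 12 (mod 29) since 17·12 = 204 ≡ 1, so λ ≡ 25·12 ≡ 10.
  x = λ² - 20 - 20 = 100 - 40 ≡ 2; y = λ·(20 - 2) - 23 ≡ 12. → (2, 12)

(2, 12)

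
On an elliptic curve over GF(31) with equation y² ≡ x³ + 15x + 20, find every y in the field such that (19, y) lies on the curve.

x³ + 15x + 20 = 7164 ≡ 3 (mod 31).
3 is a non-residue mod 31; no y exists.

none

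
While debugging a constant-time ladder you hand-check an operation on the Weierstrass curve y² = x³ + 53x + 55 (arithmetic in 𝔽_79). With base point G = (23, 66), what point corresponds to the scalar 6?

Repeated addition: build up to 6G.
2G: tangent at (23, 66): λ = (3·23² + 53)/(2·66) ≡ 60/53. 53⁻¹ ≡ 3 (mod 79) since 53·3 = 159 ≡ 1, so λ ≡ 60·3 ≡ 22.
  x = λ² - 23 - 23 = 484 - 46 ≡ 43; y = λ·(23 - 43) - 66 ≡ 47. → (43, 47)
3G: (43, 47) + (23, 66). λ = (66 - 47)/(23 - 43) ≡ 19/59 mod 79. 59⁻¹ ≡ 75 (mod 79) since 59·75 = 4425 ≡ 1, so λ ≡ 3.
  x = λ² - 43 - 23 = 9 - 66 ≡ 22; y = λ·(43 - 22) - 47 ≡ 16. → (22, 16)
4G: (22, 16) + (23, 66). λ = (66 - 16)/(23 - 22) ≡ 50/1 mod 79. 1⁻¹ ≡ 1 (mod 79) since 1·1 = 1 ≡ 1, so λ ≡ 50.
  x = λ² - 22 - 23 = 2500 - 45 ≡ 6; y = λ·(22 - 6) - 16 ≡ 73. → (6, 73)
5G: (6, 73) + (23, 66). λ = (66 - 73)/(23 - 6) ≡ 72/17 mod 79. 17⁻¹ ≡ 14 (mod 79) since 17·14 = 238 ≡ 1, so λ ≡ 60.
  x = λ² - 6 - 23 = 3600 - 29 ≡ 16; y = λ·(6 - 16) - 73 ≡ 38. → (16, 38)
6G: (16, 38) + (23, 66). λ = (66 - 38)/(23 - 16) ≡ 28/7 mod 79. 7⁻¹ ≡ 34 (mod 79), so λ ≡ 4.
  x = λ² - 16 - 23 = 16 - 39 ≡ 56; y = λ·(16 - 56) - 38 ≡ 39. → (56, 39)

(56, 39)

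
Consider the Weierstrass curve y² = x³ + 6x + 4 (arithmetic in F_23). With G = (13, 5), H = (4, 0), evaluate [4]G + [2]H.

(13, 18)

First 4G:
Repeated addition: build up to 4G.
2G: tangent at (13, 5): λ = (3·13² + 6)/(2·5) ≡ 7/10. 10⁻¹ ≡ 7 (mod 23), so λ ≡ 7·7 ≡ 3.
  x = λ² - 13 - 13 = 9 - 26 ≡ 6; y = λ·(13 - 6) - 5 ≡ 16. → (6, 16)
3G: (6, 16) + (13, 5). λ = (5 - 16)/(13 - 6) ≡ 12/7 mod 23. 7⁻¹ ≡ 10 (mod 23), so λ ≡ 5.
  x = λ² - 6 - 13 = 25 - 19 ≡ 6; y = λ·(6 - 6) - 16 ≡ 7. → (6, 7)
4G: (6, 7) + (13, 5). λ = (5 - 7)/(13 - 6) ≡ 21/7 mod 23. 7⁻¹ ≡ 10 (mod 23), so λ ≡ 3.
  x = λ² - 6 - 13 = 9 - 19 ≡ 13; y = λ·(6 - 13) - 7 ≡ 18. → (13, 18)
4G = (13, 18).
Next 2H:
Repeated addition: build up to 2H.
2H: (4, 0) + (4, 0): same x and y₁ ≡ -y₂, so the sum is 𝒪.
2H = 𝒪.
Finally 4G + 2H:
(13, 18) + 𝒪 = (13, 18) (identity).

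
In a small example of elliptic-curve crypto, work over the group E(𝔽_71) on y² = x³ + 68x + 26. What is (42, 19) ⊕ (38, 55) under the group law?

(1, 38)

(42, 19) + (38, 55). λ = (55 - 19)/(38 - 42) ≡ 36/67 mod 71. 67⁻¹ ≡ 53 (mod 71), so λ ≡ 62.
  x = λ² - 42 - 38 = 3844 - 80 ≡ 1; y = λ·(42 - 1) - 19 ≡ 38. → (1, 38)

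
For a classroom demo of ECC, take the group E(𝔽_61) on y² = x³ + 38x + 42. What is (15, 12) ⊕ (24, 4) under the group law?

(15, 12) + (24, 4). λ = (4 - 12)/(24 - 15) ≡ 53/9 mod 61. 9⁻¹ ≡ 34 (mod 61) since 9·34 = 306 ≡ 1, so λ ≡ 33.
  x = λ² - 15 - 24 = 1089 - 39 ≡ 13; y = λ·(15 - 13) - 12 ≡ 54. → (13, 54)

(13, 54)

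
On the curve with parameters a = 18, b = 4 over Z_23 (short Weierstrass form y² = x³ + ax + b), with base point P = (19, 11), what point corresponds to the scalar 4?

(7, 17)

Double-and-add on 4 = (100)₂. Start with P = (19, 11) for the leading 1-bit.
double: tangent at (19, 11): λ = (3·19² + 18)/(2·11) ≡ 20/22. 22⁻¹ ≡ 22 (mod 23) since 22·22 = 484 ≡ 1, so λ ≡ 20·22 ≡ 3.
  x = λ² - 19 - 19 = 9 - 38 ≡ 17; y = λ·(19 - 17) - 11 ≡ 18. → (17, 18)
double: tangent at (17, 18): λ = (3·17² + 18)/(2·18) ≡ 11/13. 13⁻¹ ≡ 16 (mod 23) since 13·16 = 208 ≡ 1, so λ ≡ 11·16 ≡ 15.
  x = λ² - 17 - 17 = 225 - 34 ≡ 7; y = λ·(17 - 7) - 18 ≡ 17. → (7, 17)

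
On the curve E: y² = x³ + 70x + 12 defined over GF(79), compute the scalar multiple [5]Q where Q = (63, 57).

Double-and-add on 5 = (101)₂. Start with Q = (63, 57) for the leading 1-bit.
double: tangent at (63, 57): λ = (3·63² + 70)/(2·57) ≡ 48/35. 35⁻¹ ≡ 70 (mod 79), so λ ≡ 48·70 ≡ 42.
  x = λ² - 63 - 63 = 1764 - 126 ≡ 58; y = λ·(63 - 58) - 57 ≡ 74. → (58, 74)
double: tangent at (58, 74): λ = (3·58² + 70)/(2·74) ≡ 50/69. 69⁻¹ ≡ 71 (mod 79) since 69·71 = 4899 ≡ 1, so λ ≡ 50·71 ≡ 74.
  x = λ² - 58 - 58 = 5476 - 116 ≡ 67; y = λ·(58 - 67) - 74 ≡ 50. → (67, 50)
add Q: (67, 50) + (63, 57). λ = (57 - 50)/(63 - 67) ≡ 7/75 mod 79. 75⁻¹ ≡ 59 (mod 79), so λ ≡ 18.
  x = λ² - 67 - 63 = 324 - 130 ≡ 36; y = λ·(67 - 36) - 50 ≡ 34. → (36, 34)

(36, 34)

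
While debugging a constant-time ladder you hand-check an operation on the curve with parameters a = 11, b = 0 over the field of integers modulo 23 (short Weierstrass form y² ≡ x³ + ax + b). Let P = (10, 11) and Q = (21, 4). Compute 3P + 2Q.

First 3P:
Repeated addition: build up to 3P.
2P: tangent at (10, 11): λ = (3·10² + 11)/(2·11) ≡ 12/22. 22⁻¹ ≡ 22 (mod 23), so λ ≡ 12·22 ≡ 11.
  x = λ² - 10 - 10 = 121 - 20 ≡ 9; y = λ·(10 - 9) - 11 ≡ 0. → (9, 0)
3P: (9, 0) + (10, 11). λ = (11 - 0)/(10 - 9) ≡ 11/1 mod 23. 1⁻¹ ≡ 1 (mod 23), so λ ≡ 11.
  x = λ² - 9 - 10 = 121 - 19 ≡ 10; y = λ·(9 - 10) - 0 ≡ 12. → (10, 12)
3P = (10, 12).
Next 2Q:
Repeated addition: build up to 2Q.
2Q: tangent at (21, 4): λ = (3·21² + 11)/(2·4) ≡ 0/8. 8⁻¹ ≡ 3 (mod 23) since 8·3 = 24 ≡ 1, so λ ≡ 0·3 ≡ 0.
  x = λ² - 21 - 21 = 0 - 42 ≡ 4; y = λ·(21 - 4) - 4 ≡ 19. → (4, 19)
2Q = (4, 19).
Finally 3P + 2Q:
(10, 12) + (4, 19). λ = (19 - 12)/(4 - 10) ≡ 7/17 mod 23. 17⁻¹ ≡ 19 (mod 23), so λ ≡ 18.
  x = λ² - 10 - 4 = 324 - 14 ≡ 11; y = λ·(10 - 11) - 12 ≡ 16. → (11, 16)

(11, 16)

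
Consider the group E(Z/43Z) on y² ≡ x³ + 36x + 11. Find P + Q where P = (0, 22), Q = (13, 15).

(0, 22) + (13, 15). λ = (15 - 22)/(13 - 0) ≡ 36/13 mod 43. 13⁻¹ ≡ 10 (mod 43), so λ ≡ 16.
  x = λ² - 0 - 13 = 256 - 13 ≡ 28; y = λ·(0 - 28) - 22 ≡ 3. → (28, 3)

(28, 3)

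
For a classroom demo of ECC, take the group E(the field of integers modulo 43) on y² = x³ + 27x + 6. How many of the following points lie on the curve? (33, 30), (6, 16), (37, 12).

1

(33, 30): 30² ≡ 40, rhs ≡ 26 → off.
(6, 16): 16² ≡ 41, rhs ≡ 40 → off.
(37, 12): 12² ≡ 15, rhs ≡ 15 → on.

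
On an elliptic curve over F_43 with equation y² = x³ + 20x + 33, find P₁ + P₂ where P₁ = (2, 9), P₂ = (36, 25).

(2, 9) + (36, 25). λ = (25 - 9)/(36 - 2) ≡ 16/34 mod 43. 34⁻¹ ≡ 19 (mod 43), so λ ≡ 3.
  x = λ² - 2 - 36 = 9 - 38 ≡ 14; y = λ·(2 - 14) - 9 ≡ 41. → (14, 41)

(14, 41)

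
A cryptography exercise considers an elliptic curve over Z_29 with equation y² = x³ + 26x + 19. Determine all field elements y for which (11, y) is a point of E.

x³ + 26x + 19 = 1636 ≡ 12 (mod 29).
12 is a non-residue mod 29; no y exists.

none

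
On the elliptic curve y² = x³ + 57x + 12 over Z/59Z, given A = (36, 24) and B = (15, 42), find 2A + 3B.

(47, 45)

First 2A:
Repeated addition: build up to 2A.
2A: tangent at (36, 24): λ = (3·36² + 57)/(2·24) ≡ 51/48. 48⁻¹ ≡ 16 (mod 59) since 48·16 = 768 ≡ 1, so λ ≡ 51·16 ≡ 49.
  x = λ² - 36 - 36 = 2401 - 72 ≡ 28; y = λ·(36 - 28) - 24 ≡ 14. → (28, 14)
2A = (28, 14).
Next 3B:
Repeated addition: build up to 3B.
2B: tangent at (15, 42): λ = (3·15² + 57)/(2·42) ≡ 24/25. 25⁻¹ ≡ 26 (mod 59) since 25·26 = 650 ≡ 1, so λ ≡ 24·26 ≡ 34.
  x = λ² - 15 - 15 = 1156 - 30 ≡ 5; y = λ·(15 - 5) - 42 ≡ 3. → (5, 3)
3B: (5, 3) + (15, 42). λ = (42 - 3)/(15 - 5) ≡ 39/10 mod 59. 10⁻¹ ≡ 6 (mod 59) since 10·6 = 60 ≡ 1, so λ ≡ 57.
  x = λ² - 5 - 15 = 3249 - 20 ≡ 43; y = λ·(5 - 43) - 3 ≡ 14. → (43, 14)
3B = (43, 14).
Finally 2A + 3B:
(28, 14) + (43, 14). λ = (14 - 14)/(43 - 28) ≡ 0/15 mod 59. 15⁻¹ ≡ 4 (mod 59), so λ ≡ 0.
  x = λ² - 28 - 43 = 0 - 71 ≡ 47; y = λ·(28 - 47) - 14 ≡ 45. → (47, 45)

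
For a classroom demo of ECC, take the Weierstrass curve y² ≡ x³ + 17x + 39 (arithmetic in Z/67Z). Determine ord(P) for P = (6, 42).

11

2P: tangent at (6, 42): λ = (3·6² + 17)/(2·42) ≡ 58/17. 17⁻¹ ≡ 4 (mod 67), so λ ≡ 58·4 ≡ 31.
  x = λ² - 6 - 6 = 961 - 12 ≡ 11; y = λ·(6 - 11) - 42 ≡ 4. → (11, 4)
3P: (11, 4) + (6, 42). λ = (42 - 4)/(6 - 11) ≡ 38/62 mod 67. 62⁻¹ ≡ 40 (mod 67), so λ ≡ 46.
  x = λ² - 11 - 6 = 2116 - 17 ≡ 22; y = λ·(11 - 22) - 4 ≡ 26. → (22, 26)
4P: (22, 26) + (6, 42). λ = (42 - 26)/(6 - 22) ≡ 16/51 mod 67. 51⁻¹ ≡ 46 (mod 67) since 51·46 = 2346 ≡ 1, so λ ≡ 66.
  x = λ² - 22 - 6 = 4356 - 28 ≡ 40; y = λ·(22 - 40) - 26 ≡ 59. → (40, 59)
5P: (40, 59) + (6, 42). λ = (42 - 59)/(6 - 40) ≡ 50/33 mod 67. 33⁻¹ ≡ 65 (mod 67), so λ ≡ 34.
  x = λ² - 40 - 6 = 1156 - 46 ≡ 38; y = λ·(40 - 38) - 59 ≡ 9. → (38, 9)
6P: (38, 9) + (6, 42). λ = (42 - 9)/(6 - 38) ≡ 33/35 mod 67. 35⁻¹ ≡ 23 (mod 67) since 35·23 = 805 ≡ 1, so λ ≡ 22.
  x = λ² - 38 - 6 = 484 - 44 ≡ 38; y = λ·(38 - 38) - 9 ≡ 58. → (38, 58)
7P: (38, 58) + (6, 42). λ = (42 - 58)/(6 - 38) ≡ 51/35 mod 67. 35⁻¹ ≡ 23 (mod 67) since 35·23 = 805 ≡ 1, so λ ≡ 34.
  x = λ² - 38 - 6 = 1156 - 44 ≡ 40; y = λ·(38 - 40) - 58 ≡ 8. → (40, 8)
8P: (40, 8) + (6, 42). λ = (42 - 8)/(6 - 40) ≡ 34/33 mod 67. 33⁻¹ ≡ 65 (mod 67) since 33·65 = 2145 ≡ 1, so λ ≡ 66.
  x = λ² - 40 - 6 = 4356 - 46 ≡ 22; y = λ·(40 - 22) - 8 ≡ 41. → (22, 41)
9P: (22, 41) + (6, 42). λ = (42 - 41)/(6 - 22) ≡ 1/51 mod 67. 51⁻¹ ≡ 46 (mod 67) since 51·46 = 2346 ≡ 1, so λ ≡ 46.
  x = λ² - 22 - 6 = 2116 - 28 ≡ 11; y = λ·(22 - 11) - 41 ≡ 63. → (11, 63)
10P: (11, 63) + (6, 42). λ = (42 - 63)/(6 - 11) ≡ 46/62 mod 67. 62⁻¹ ≡ 40 (mod 67) since 62·40 = 2480 ≡ 1, so λ ≡ 31.
  x = λ² - 11 - 6 = 961 - 17 ≡ 6; y = λ·(11 - 6) - 63 ≡ 25. → (6, 25)
11P: (6, 25) + (6, 42): same x and y₁ ≡ -y₂, so the sum is the point at infinity.
11P = the point at infinity, so the order is 11.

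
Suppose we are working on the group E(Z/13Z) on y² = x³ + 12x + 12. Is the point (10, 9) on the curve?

no

y² = 9² ≡ 3; x³ + 12x + 12 = 1132 ≡ 1 (mod 13). 3 ≠ 1.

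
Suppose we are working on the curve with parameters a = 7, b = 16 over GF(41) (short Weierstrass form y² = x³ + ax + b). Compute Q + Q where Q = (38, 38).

(29, 34)

tangent at (38, 38): λ = (3·38² + 7)/(2·38) ≡ 34/35. 35⁻¹ ≡ 34 (mod 41) since 35·34 = 1190 ≡ 1, so λ ≡ 34·34 ≡ 8.
  x = λ² - 38 - 38 = 64 - 76 ≡ 29; y = λ·(38 - 29) - 38 ≡ 34. → (29, 34)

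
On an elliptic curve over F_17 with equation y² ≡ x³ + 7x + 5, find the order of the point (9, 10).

2P: tangent at (9, 10): λ = (3·9² + 7)/(2·10) ≡ 12/3. 3⁻¹ ≡ 6 (mod 17), so λ ≡ 12·6 ≡ 4.
  x = λ² - 9 - 9 = 16 - 18 ≡ 15; y = λ·(9 - 15) - 10 ≡ 0. → (15, 0)
3P: (15, 0) + (9, 10). λ = (10 - 0)/(9 - 15) ≡ 10/11 mod 17. 11⁻¹ ≡ 14 (mod 17) since 11·14 = 154 ≡ 1, so λ ≡ 4.
  x = λ² - 15 - 9 = 16 - 24 ≡ 9; y = λ·(15 - 9) - 0 ≡ 7. → (9, 7)
4P: (9, 7) + (9, 10): same x and y₁ ≡ -y₂, so the sum is the point at infinity.
4P = the point at infinity, so the order is 4.

4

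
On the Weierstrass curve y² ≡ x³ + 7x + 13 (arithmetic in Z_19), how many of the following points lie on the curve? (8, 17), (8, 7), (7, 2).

(8, 17): 17² ≡ 4, rhs ≡ 11 → off.
(8, 7): 7² ≡ 11, rhs ≡ 11 → on.
(7, 2): 2² ≡ 4, rhs ≡ 6 → off.

1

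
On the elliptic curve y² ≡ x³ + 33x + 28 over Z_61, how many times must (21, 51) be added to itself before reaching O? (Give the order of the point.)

10

2P: tangent at (21, 51): λ = (3·21² + 33)/(2·51) ≡ 14/41. 41⁻¹ ≡ 3 (mod 61), so λ ≡ 14·3 ≡ 42.
  x = λ² - 21 - 21 = 1764 - 42 ≡ 14; y = λ·(21 - 14) - 51 ≡ 60. → (14, 60)
3P: (14, 60) + (21, 51). λ = (51 - 60)/(21 - 14) ≡ 52/7 mod 61. 7⁻¹ ≡ 35 (mod 61), so λ ≡ 51.
  x = λ² - 14 - 21 = 2601 - 35 ≡ 4; y = λ·(14 - 4) - 60 ≡ 23. → (4, 23)
4P: (4, 23) + (21, 51). λ = (51 - 23)/(21 - 4) ≡ 28/17 mod 61. 17⁻¹ ≡ 18 (mod 61) since 17·18 = 306 ≡ 1, so λ ≡ 16.
  x = λ² - 4 - 21 = 256 - 25 ≡ 48; y = λ·(4 - 48) - 23 ≡ 5. → (48, 5)
5P: (48, 5) + (21, 51). λ = (51 - 5)/(21 - 48) ≡ 46/34 mod 61. 34⁻¹ ≡ 9 (mod 61), so λ ≡ 48.
  x = λ² - 48 - 21 = 2304 - 69 ≡ 39; y = λ·(48 - 39) - 5 ≡ 0. → (39, 0)
6P: (39, 0) + (21, 51). λ = (51 - 0)/(21 - 39) ≡ 51/43 mod 61. 43⁻¹ ≡ 44 (mod 61) since 43·44 = 1892 ≡ 1, so λ ≡ 48.
  x = λ² - 39 - 21 = 2304 - 60 ≡ 48; y = λ·(39 - 48) - 0 ≡ 56. → (48, 56)
7P: (48, 56) + (21, 51). λ = (51 - 56)/(21 - 48) ≡ 56/34 mod 61. 34⁻¹ ≡ 9 (mod 61), so λ ≡ 16.
  x = λ² - 48 - 21 = 256 - 69 ≡ 4; y = λ·(48 - 4) - 56 ≡ 38. → (4, 38)
8P: (4, 38) + (21, 51). λ = (51 - 38)/(21 - 4) ≡ 13/17 mod 61. 17⁻¹ ≡ 18 (mod 61), so λ ≡ 51.
  x = λ² - 4 - 21 = 2601 - 25 ≡ 14; y = λ·(4 - 14) - 38 ≡ 1. → (14, 1)
9P: (14, 1) + (21, 51). λ = (51 - 1)/(21 - 14) ≡ 50/7 mod 61. 7⁻¹ ≡ 35 (mod 61) since 7·35 = 245 ≡ 1, so λ ≡ 42.
  x = λ² - 14 - 21 = 1764 - 35 ≡ 21; y = λ·(14 - 21) - 1 ≡ 10. → (21, 10)
10P: (21, 10) + (21, 51): same x and y₁ ≡ -y₂, so the sum is O.
10P = O, so the order is 10.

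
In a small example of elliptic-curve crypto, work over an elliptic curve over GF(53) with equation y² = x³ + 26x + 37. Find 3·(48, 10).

Write P = (48, 10).
Repeated addition: build up to 3P.
2P: tangent at (48, 10): λ = (3·48² + 26)/(2·10) ≡ 48/20. 20⁻¹ ≡ 8 (mod 53) since 20·8 = 160 ≡ 1, so λ ≡ 48·8 ≡ 13.
  x = λ² - 48 - 48 = 169 - 96 ≡ 20; y = λ·(48 - 20) - 10 ≡ 36. → (20, 36)
3P: (20, 36) + (48, 10). λ = (10 - 36)/(48 - 20) ≡ 27/28 mod 53. 28⁻¹ ≡ 36 (mod 53) since 28·36 = 1008 ≡ 1, so λ ≡ 18.
  x = λ² - 20 - 48 = 324 - 68 ≡ 44; y = λ·(20 - 44) - 36 ≡ 9. → (44, 9)

(44, 9)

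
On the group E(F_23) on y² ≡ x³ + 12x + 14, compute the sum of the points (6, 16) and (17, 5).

(6, 16) + (17, 5). λ = (5 - 16)/(17 - 6) ≡ 12/11 mod 23. 11⁻¹ ≡ 21 (mod 23), so λ ≡ 22.
  x = λ² - 6 - 17 = 484 - 23 ≡ 1; y = λ·(6 - 1) - 16 ≡ 2. → (1, 2)

(1, 2)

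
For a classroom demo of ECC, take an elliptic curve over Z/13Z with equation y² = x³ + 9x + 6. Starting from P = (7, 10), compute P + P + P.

(10, 2)

Repeated addition: build up to 3P.
2P: tangent at (7, 10): λ = (3·7² + 9)/(2·10) ≡ 0/7. 7⁻¹ ≡ 2 (mod 13) since 7·2 = 14 ≡ 1, so λ ≡ 0·2 ≡ 0.
  x = λ² - 7 - 7 = 0 - 14 ≡ 12; y = λ·(7 - 12) - 10 ≡ 3. → (12, 3)
3P: (12, 3) + (7, 10). λ = (10 - 3)/(7 - 12) ≡ 7/8 mod 13. 8⁻¹ ≡ 5 (mod 13), so λ ≡ 9.
  x = λ² - 12 - 7 = 81 - 19 ≡ 10; y = λ·(12 - 10) - 3 ≡ 2. → (10, 2)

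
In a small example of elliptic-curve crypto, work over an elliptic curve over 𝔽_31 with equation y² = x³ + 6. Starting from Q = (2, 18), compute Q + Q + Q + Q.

(27, 2)

Repeated addition: build up to 4Q.
2Q: tangent at (2, 18): λ = (3·2² + 0)/(2·18) ≡ 12/5. 5⁻¹ ≡ 25 (mod 31), so λ ≡ 12·25 ≡ 21.
  x = λ² - 2 - 2 = 441 - 4 ≡ 3; y = λ·(2 - 3) - 18 ≡ 23. → (3, 23)
3Q: (3, 23) + (2, 18). λ = (18 - 23)/(2 - 3) ≡ 26/30 mod 31. 30⁻¹ ≡ 30 (mod 31) since 30·30 = 900 ≡ 1, so λ ≡ 5.
  x = λ² - 3 - 2 = 25 - 5 ≡ 20; y = λ·(3 - 20) - 23 ≡ 16. → (20, 16)
4Q: (20, 16) + (2, 18). λ = (18 - 16)/(2 - 20) ≡ 2/13 mod 31. 13⁻¹ ≡ 12 (mod 31), so λ ≡ 24.
  x = λ² - 20 - 2 = 576 - 22 ≡ 27; y = λ·(20 - 27) - 16 ≡ 2. → (27, 2)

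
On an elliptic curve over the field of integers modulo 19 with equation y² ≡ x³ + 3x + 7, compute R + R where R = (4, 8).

tangent at (4, 8): λ = (3·4² + 3)/(2·8) ≡ 13/16. 16⁻¹ ≡ 6 (mod 19), so λ ≡ 13·6 ≡ 2.
  x = λ² - 4 - 4 = 4 - 8 ≡ 15; y = λ·(4 - 15) - 8 ≡ 8. → (15, 8)

(15, 8)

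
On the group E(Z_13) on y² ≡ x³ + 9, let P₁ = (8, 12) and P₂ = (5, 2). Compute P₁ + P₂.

(1, 7)

(8, 12) + (5, 2). λ = (2 - 12)/(5 - 8) ≡ 3/10 mod 13. 10⁻¹ ≡ 4 (mod 13), so λ ≡ 12.
  x = λ² - 8 - 5 = 144 - 13 ≡ 1; y = λ·(8 - 1) - 12 ≡ 7. → (1, 7)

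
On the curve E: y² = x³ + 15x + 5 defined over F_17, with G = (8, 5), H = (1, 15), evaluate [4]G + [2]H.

First 4G:
Double-and-add on 4 = (100)₂. Start with G = (8, 5) for the leading 1-bit.
double: tangent at (8, 5): λ = (3·8² + 15)/(2·5) ≡ 3/10. 10⁻¹ ≡ 12 (mod 17), so λ ≡ 3·12 ≡ 2.
  x = λ² - 8 - 8 = 4 - 16 ≡ 5; y = λ·(8 - 5) - 5 ≡ 1. → (5, 1)
double: tangent at (5, 1): λ = (3·5² + 15)/(2·1) ≡ 5/2. 2⁻¹ ≡ 9 (mod 17), so λ ≡ 5·9 ≡ 11.
  x = λ² - 5 - 5 = 121 - 10 ≡ 9; y = λ·(5 - 9) - 1 ≡ 6. → (9, 6)
4G = (9, 6).
Next 2H:
Repeated addition: build up to 2H.
2H: tangent at (1, 15): λ = (3·1² + 15)/(2·15) ≡ 1/13. 13⁻¹ ≡ 4 (mod 17), so λ ≡ 1·4 ≡ 4.
  x = λ² - 1 - 1 = 16 - 2 ≡ 14; y = λ·(1 - 14) - 15 ≡ 1. → (14, 1)
2H = (14, 1).
Finally 4G + 2H:
(9, 6) + (14, 1). λ = (1 - 6)/(14 - 9) ≡ 12/5 mod 17. 5⁻¹ ≡ 7 (mod 17) since 5·7 = 35 ≡ 1, so λ ≡ 16.
  x = λ² - 9 - 14 = 256 - 23 ≡ 12; y = λ·(9 - 12) - 6 ≡ 14. → (12, 14)

(12, 14)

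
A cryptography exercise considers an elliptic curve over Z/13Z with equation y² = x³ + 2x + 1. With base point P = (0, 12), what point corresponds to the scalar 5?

(8, 10)

Double-and-add on 5 = (101)₂. Start with P = (0, 12) for the leading 1-bit.
double: tangent at (0, 12): λ = (3·0² + 2)/(2·12) ≡ 2/11. 11⁻¹ ≡ 6 (mod 13) since 11·6 = 66 ≡ 1, so λ ≡ 2·6 ≡ 12.
  x = λ² - 0 - 0 = 144 - 0 ≡ 1; y = λ·(0 - 1) - 12 ≡ 2. → (1, 2)
double: tangent at (1, 2): λ = (3·1² + 2)/(2·2) ≡ 5/4. 4⁻¹ ≡ 10 (mod 13), so λ ≡ 5·10 ≡ 11.
  x = λ² - 1 - 1 = 121 - 2 ≡ 2; y = λ·(1 - 2) - 2 ≡ 0. → (2, 0)
add P: (2, 0) + (0, 12). λ = (12 - 0)/(0 - 2) ≡ 12/11 mod 13. 11⁻¹ ≡ 6 (mod 13) since 11·6 = 66 ≡ 1, so λ ≡ 7.
  x = λ² - 2 - 0 = 49 - 2 ≡ 8; y = λ·(2 - 8) - 0 ≡ 10. → (8, 10)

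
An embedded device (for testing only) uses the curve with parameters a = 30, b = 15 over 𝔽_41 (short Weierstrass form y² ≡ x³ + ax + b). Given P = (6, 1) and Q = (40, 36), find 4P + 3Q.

(33, 1)

First 4P:
Double-and-add on 4 = (100)₂. Start with P = (6, 1) for the leading 1-bit.
double: tangent at (6, 1): λ = (3·6² + 30)/(2·1) ≡ 15/2. 2⁻¹ ≡ 21 (mod 41) since 2·21 = 42 ≡ 1, so λ ≡ 15·21 ≡ 28.
  x = λ² - 6 - 6 = 784 - 12 ≡ 34; y = λ·(6 - 34) - 1 ≡ 35. → (34, 35)
double: tangent at (34, 35): λ = (3·34² + 30)/(2·35) ≡ 13/29. 29⁻¹ ≡ 17 (mod 41), so λ ≡ 13·17 ≡ 16.
  x = λ² - 34 - 34 = 256 - 68 ≡ 24; y = λ·(34 - 24) - 35 ≡ 2. → (24, 2)
4P = (24, 2).
Next 3Q:
Repeated addition: build up to 3Q.
2Q: tangent at (40, 36): λ = (3·40² + 30)/(2·36) ≡ 33/31. 31⁻¹ ≡ 4 (mod 41), so λ ≡ 33·4 ≡ 9.
  x = λ² - 40 - 40 = 81 - 80 ≡ 1; y = λ·(40 - 1) - 36 ≡ 28. → (1, 28)
3Q: (1, 28) + (40, 36). λ = (36 - 28)/(40 - 1) ≡ 8/39 mod 41. 39⁻¹ ≡ 20 (mod 41) since 39·20 = 780 ≡ 1, so λ ≡ 37.
  x = λ² - 1 - 40 = 1369 - 41 ≡ 16; y = λ·(1 - 16) - 28 ≡ 32. → (16, 32)
3Q = (16, 32).
Finally 4P + 3Q:
(24, 2) + (16, 32). λ = (32 - 2)/(16 - 24) ≡ 30/33 mod 41. 33⁻¹ ≡ 5 (mod 41), so λ ≡ 27.
  x = λ² - 24 - 16 = 729 - 40 ≡ 33; y = λ·(24 - 33) - 2 ≡ 1. → (33, 1)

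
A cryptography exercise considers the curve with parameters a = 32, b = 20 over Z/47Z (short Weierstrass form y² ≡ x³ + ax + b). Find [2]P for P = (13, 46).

tangent at (13, 46): λ = (3·13² + 32)/(2·46) ≡ 22/45. 45⁻¹ ≡ 23 (mod 47) since 45·23 = 1035 ≡ 1, so λ ≡ 22·23 ≡ 36.
  x = λ² - 13 - 13 = 1296 - 26 ≡ 1; y = λ·(13 - 1) - 46 ≡ 10. → (1, 10)

(1, 10)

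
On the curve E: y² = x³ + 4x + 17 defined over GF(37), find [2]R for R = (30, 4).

(2, 25)

tangent at (30, 4): λ = (3·30² + 4)/(2·4) ≡ 3/8. 8⁻¹ ≡ 14 (mod 37) since 8·14 = 112 ≡ 1, so λ ≡ 3·14 ≡ 5.
  x = λ² - 30 - 30 = 25 - 60 ≡ 2; y = λ·(30 - 2) - 4 ≡ 25. → (2, 25)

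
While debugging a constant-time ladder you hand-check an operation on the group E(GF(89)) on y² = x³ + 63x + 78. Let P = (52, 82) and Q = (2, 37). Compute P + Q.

(52, 82) + (2, 37). λ = (37 - 82)/(2 - 52) ≡ 44/39 mod 89. 39⁻¹ ≡ 16 (mod 89), so λ ≡ 81.
  x = λ² - 52 - 2 = 6561 - 54 ≡ 10; y = λ·(52 - 10) - 82 ≡ 27. → (10, 27)

(10, 27)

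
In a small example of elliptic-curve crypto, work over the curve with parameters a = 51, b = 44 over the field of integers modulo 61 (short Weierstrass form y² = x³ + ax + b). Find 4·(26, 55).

Write Q = (26, 55).
Repeated addition: build up to 4Q.
2Q: tangent at (26, 55): λ = (3·26² + 51)/(2·55) ≡ 5/49. 49⁻¹ ≡ 5 (mod 61), so λ ≡ 5·5 ≡ 25.
  x = λ² - 26 - 26 = 625 - 52 ≡ 24; y = λ·(26 - 24) - 55 ≡ 56. → (24, 56)
3Q: (24, 56) + (26, 55). λ = (55 - 56)/(26 - 24) ≡ 60/2 mod 61. 2⁻¹ ≡ 31 (mod 61), so λ ≡ 30.
  x = λ² - 24 - 26 = 900 - 50 ≡ 57; y = λ·(24 - 57) - 56 ≡ 52. → (57, 52)
4Q: (57, 52) + (26, 55). λ = (55 - 52)/(26 - 57) ≡ 3/30 mod 61. 30⁻¹ ≡ 59 (mod 61), so λ ≡ 55.
  x = λ² - 57 - 26 = 3025 - 83 ≡ 14; y = λ·(57 - 14) - 52 ≡ 56. → (14, 56)

(14, 56)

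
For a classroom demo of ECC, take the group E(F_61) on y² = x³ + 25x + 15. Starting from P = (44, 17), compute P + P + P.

Repeated addition: build up to 3P.
2P: tangent at (44, 17): λ = (3·44² + 25)/(2·17) ≡ 38/34. 34⁻¹ ≡ 9 (mod 61), so λ ≡ 38·9 ≡ 37.
  x = λ² - 44 - 44 = 1369 - 88 ≡ 0; y = λ·(44 - 0) - 17 ≡ 25. → (0, 25)
3P: (0, 25) + (44, 17). λ = (17 - 25)/(44 - 0) ≡ 53/44 mod 61. 44⁻¹ ≡ 43 (mod 61) since 44·43 = 1892 ≡ 1, so λ ≡ 22.
  x = λ² - 0 - 44 = 484 - 44 ≡ 13; y = λ·(0 - 13) - 25 ≡ 55. → (13, 55)

(13, 55)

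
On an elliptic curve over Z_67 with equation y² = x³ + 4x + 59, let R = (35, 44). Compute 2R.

(34, 61)

tangent at (35, 44): λ = (3·35² + 4)/(2·44) ≡ 61/21. 21⁻¹ ≡ 16 (mod 67), so λ ≡ 61·16 ≡ 38.
  x = λ² - 35 - 35 = 1444 - 70 ≡ 34; y = λ·(35 - 34) - 44 ≡ 61. → (34, 61)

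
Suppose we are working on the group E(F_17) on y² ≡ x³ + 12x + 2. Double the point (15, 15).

(6, 16)

tangent at (15, 15): λ = (3·15² + 12)/(2·15) ≡ 7/13. 13⁻¹ ≡ 4 (mod 17), so λ ≡ 7·4 ≡ 11.
  x = λ² - 15 - 15 = 121 - 30 ≡ 6; y = λ·(15 - 6) - 15 ≡ 16. → (6, 16)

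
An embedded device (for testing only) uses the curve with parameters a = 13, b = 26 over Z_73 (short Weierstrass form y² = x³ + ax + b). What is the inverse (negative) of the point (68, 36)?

(68, 37)

-(68, 36) = (68, -36 mod 73) = (68, 37).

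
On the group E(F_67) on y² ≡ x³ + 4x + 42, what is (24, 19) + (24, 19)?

(38, 27)

tangent at (24, 19): λ = (3·24² + 4)/(2·19) ≡ 57/38. 38⁻¹ ≡ 30 (mod 67) since 38·30 = 1140 ≡ 1, so λ ≡ 57·30 ≡ 35.
  x = λ² - 24 - 24 = 1225 - 48 ≡ 38; y = λ·(24 - 38) - 19 ≡ 27. → (38, 27)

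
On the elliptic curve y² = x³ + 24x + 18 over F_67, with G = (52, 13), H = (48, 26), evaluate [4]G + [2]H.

O

First 4G:
Repeated addition: build up to 4G.
2G: tangent at (52, 13): λ = (3·52² + 24)/(2·13) ≡ 29/26. 26⁻¹ ≡ 49 (mod 67) since 26·49 = 1274 ≡ 1, so λ ≡ 29·49 ≡ 14.
  x = λ² - 52 - 52 = 196 - 104 ≡ 25; y = λ·(52 - 25) - 13 ≡ 30. → (25, 30)
3G: (25, 30) + (52, 13). λ = (13 - 30)/(52 - 25) ≡ 50/27 mod 67. 27⁻¹ ≡ 5 (mod 67) since 27·5 = 135 ≡ 1, so λ ≡ 49.
  x = λ² - 25 - 52 = 2401 - 77 ≡ 46; y = λ·(25 - 46) - 30 ≡ 13. → (46, 13)
4G: (46, 13) + (52, 13). λ = (13 - 13)/(52 - 46) ≡ 0/6 mod 67. 6⁻¹ ≡ 56 (mod 67), so λ ≡ 0.
  x = λ² - 46 - 52 = 0 - 98 ≡ 36; y = λ·(46 - 36) - 13 ≡ 54. → (36, 54)
4G = (36, 54).
Next 2H:
Repeated addition: build up to 2H.
2H: tangent at (48, 26): λ = (3·48² + 24)/(2·26) ≡ 35/52. 52⁻¹ ≡ 58 (mod 67) since 52·58 = 3016 ≡ 1, so λ ≡ 35·58 ≡ 20.
  x = λ² - 48 - 48 = 400 - 96 ≡ 36; y = λ·(48 - 36) - 26 ≡ 13. → (36, 13)
2H = (36, 13).
Finally 4G + 2H:
(36, 54) + (36, 13): same x and y₁ ≡ -y₂, so the sum is the point at infinity.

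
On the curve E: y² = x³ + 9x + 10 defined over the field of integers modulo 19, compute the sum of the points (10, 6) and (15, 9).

(10, 6) + (15, 9). λ = (9 - 6)/(15 - 10) ≡ 3/5 mod 19. 5⁻¹ ≡ 4 (mod 19) since 5·4 = 20 ≡ 1, so λ ≡ 12.
  x = λ² - 10 - 15 = 144 - 25 ≡ 5; y = λ·(10 - 5) - 6 ≡ 16. → (5, 16)

(5, 16)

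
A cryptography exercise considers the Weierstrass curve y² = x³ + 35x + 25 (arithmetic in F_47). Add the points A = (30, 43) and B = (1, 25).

(30, 43) + (1, 25). λ = (25 - 43)/(1 - 30) ≡ 29/18 mod 47. 18⁻¹ ≡ 34 (mod 47), so λ ≡ 46.
  x = λ² - 30 - 1 = 2116 - 31 ≡ 17; y = λ·(30 - 17) - 43 ≡ 38. → (17, 38)

(17, 38)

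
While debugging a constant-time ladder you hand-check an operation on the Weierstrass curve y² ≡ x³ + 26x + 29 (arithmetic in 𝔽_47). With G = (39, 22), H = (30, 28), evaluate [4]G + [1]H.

(1, 3)

First 4G:
Double-and-add on 4 = (100)₂. Start with G = (39, 22) for the leading 1-bit.
double: tangent at (39, 22): λ = (3·39² + 26)/(2·22) ≡ 30/44. 44⁻¹ ≡ 31 (mod 47) since 44·31 = 1364 ≡ 1, so λ ≡ 30·31 ≡ 37.
  x = λ² - 39 - 39 = 1369 - 78 ≡ 22; y = λ·(39 - 22) - 22 ≡ 43. → (22, 43)
double: tangent at (22, 43): λ = (3·22² + 26)/(2·43) ≡ 21/39. 39⁻¹ ≡ 41 (mod 47) since 39·41 = 1599 ≡ 1, so λ ≡ 21·41 ≡ 15.
  x = λ² - 22 - 22 = 225 - 44 ≡ 40; y = λ·(22 - 40) - 43 ≡ 16. → (40, 16)
4G = (40, 16).
Finally 4G + H:
(40, 16) + (30, 28). λ = (28 - 16)/(30 - 40) ≡ 12/37 mod 47. 37⁻¹ ≡ 14 (mod 47), so λ ≡ 27.
  x = λ² - 40 - 30 = 729 - 70 ≡ 1; y = λ·(40 - 1) - 16 ≡ 3. → (1, 3)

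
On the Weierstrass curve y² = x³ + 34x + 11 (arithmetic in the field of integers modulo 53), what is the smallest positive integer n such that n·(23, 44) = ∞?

2P: tangent at (23, 44): λ = (3·23² + 34)/(2·44) ≡ 31/35. 35⁻¹ ≡ 50 (mod 53), so λ ≡ 31·50 ≡ 13.
  x = λ² - 23 - 23 = 169 - 46 ≡ 17; y = λ·(23 - 17) - 44 ≡ 34. → (17, 34)
3P: (17, 34) + (23, 44). λ = (44 - 34)/(23 - 17) ≡ 10/6 mod 53. 6⁻¹ ≡ 9 (mod 53), so λ ≡ 37.
  x = λ² - 17 - 23 = 1369 - 40 ≡ 4; y = λ·(17 - 4) - 34 ≡ 23. → (4, 23)
4P: (4, 23) + (23, 44). λ = (44 - 23)/(23 - 4) ≡ 21/19 mod 53. 19⁻¹ ≡ 14 (mod 53), so λ ≡ 29.
  x = λ² - 4 - 23 = 841 - 27 ≡ 19; y = λ·(4 - 19) - 23 ≡ 19. → (19, 19)
5P: (19, 19) + (23, 44). λ = (44 - 19)/(23 - 19) ≡ 25/4 mod 53. 4⁻¹ ≡ 40 (mod 53), so λ ≡ 46.
  x = λ² - 19 - 23 = 2116 - 42 ≡ 7; y = λ·(19 - 7) - 19 ≡ 3. → (7, 3)
6P: (7, 3) + (23, 44). λ = (44 - 3)/(23 - 7) ≡ 41/16 mod 53. 16⁻¹ ≡ 10 (mod 53), so λ ≡ 39.
  x = λ² - 7 - 23 = 1521 - 30 ≡ 7; y = λ·(7 - 7) - 3 ≡ 50. → (7, 50)
7P: (7, 50) + (23, 44). λ = (44 - 50)/(23 - 7) ≡ 47/16 mod 53. 16⁻¹ ≡ 10 (mod 53), so λ ≡ 46.
  x = λ² - 7 - 23 = 2116 - 30 ≡ 19; y = λ·(7 - 19) - 50 ≡ 34. → (19, 34)
8P: (19, 34) + (23, 44). λ = (44 - 34)/(23 - 19) ≡ 10/4 mod 53. 4⁻¹ ≡ 40 (mod 53), so λ ≡ 29.
  x = λ² - 19 - 23 = 841 - 42 ≡ 4; y = λ·(19 - 4) - 34 ≡ 30. → (4, 30)
9P: (4, 30) + (23, 44). λ = (44 - 30)/(23 - 4) ≡ 14/19 mod 53. 19⁻¹ ≡ 14 (mod 53), so λ ≡ 37.
  x = λ² - 4 - 23 = 1369 - 27 ≡ 17; y = λ·(4 - 17) - 30 ≡ 19. → (17, 19)
10P: (17, 19) + (23, 44). λ = (44 - 19)/(23 - 17) ≡ 25/6 mod 53. 6⁻¹ ≡ 9 (mod 53) since 6·9 = 54 ≡ 1, so λ ≡ 13.
  x = λ² - 17 - 23 = 169 - 40 ≡ 23; y = λ·(17 - 23) - 19 ≡ 9. → (23, 9)
11P: (23, 9) + (23, 44): same x and y₁ ≡ -y₂, so the sum is ∞.
11P = ∞, so the order is 11.

11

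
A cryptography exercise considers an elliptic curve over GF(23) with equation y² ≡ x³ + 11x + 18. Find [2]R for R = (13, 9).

tangent at (13, 9): λ = (3·13² + 11)/(2·9) ≡ 12/18. 18⁻¹ ≡ 9 (mod 23) since 18·9 = 162 ≡ 1, so λ ≡ 12·9 ≡ 16.
  x = λ² - 13 - 13 = 256 - 26 ≡ 0; y = λ·(13 - 0) - 9 ≡ 15. → (0, 15)

(0, 15)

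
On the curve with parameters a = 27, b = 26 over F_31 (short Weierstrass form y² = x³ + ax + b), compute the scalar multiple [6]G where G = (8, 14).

(17, 29)

Repeated addition: build up to 6G.
2G: tangent at (8, 14): λ = (3·8² + 27)/(2·14) ≡ 2/28. 28⁻¹ ≡ 10 (mod 31) since 28·10 = 280 ≡ 1, so λ ≡ 2·10 ≡ 20.
  x = λ² - 8 - 8 = 400 - 16 ≡ 12; y = λ·(8 - 12) - 14 ≡ 30. → (12, 30)
3G: (12, 30) + (8, 14). λ = (14 - 30)/(8 - 12) ≡ 15/27 mod 31. 27⁻¹ ≡ 23 (mod 31), so λ ≡ 4.
  x = λ² - 12 - 8 = 16 - 20 ≡ 27; y = λ·(12 - 27) - 30 ≡ 3. → (27, 3)
4G: (27, 3) + (8, 14). λ = (14 - 3)/(8 - 27) ≡ 11/12 mod 31. 12⁻¹ ≡ 13 (mod 31) since 12·13 = 156 ≡ 1, so λ ≡ 19.
  x = λ² - 27 - 8 = 361 - 35 ≡ 16; y = λ·(27 - 16) - 3 ≡ 20. → (16, 20)
5G: (16, 20) + (8, 14). λ = (14 - 20)/(8 - 16) ≡ 25/23 mod 31. 23⁻¹ ≡ 27 (mod 31), so λ ≡ 24.
  x = λ² - 16 - 8 = 576 - 24 ≡ 25; y = λ·(16 - 25) - 20 ≡ 12. → (25, 12)
6G: (25, 12) + (8, 14). λ = (14 - 12)/(8 - 25) ≡ 2/14 mod 31. 14⁻¹ ≡ 20 (mod 31), so λ ≡ 9.
  x = λ² - 25 - 8 = 81 - 33 ≡ 17; y = λ·(25 - 17) - 12 ≡ 29. → (17, 29)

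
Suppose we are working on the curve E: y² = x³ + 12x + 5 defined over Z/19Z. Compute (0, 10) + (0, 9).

The two points share x = 0 and their y-coordinates satisfy 10 + 9 ≡ 0 (mod 19), so they are inverses. Their sum is ∞.

O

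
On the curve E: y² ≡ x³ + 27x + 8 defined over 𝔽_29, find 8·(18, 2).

Write G = (18, 2).
Double-and-add on 8 = (1000)₂. Start with G = (18, 2) for the leading 1-bit.
double: tangent at (18, 2): λ = (3·18² + 27)/(2·2) ≡ 13/4. 4⁻¹ ≡ 22 (mod 29), so λ ≡ 13·22 ≡ 25.
  x = λ² - 18 - 18 = 625 - 36 ≡ 9; y = λ·(18 - 9) - 2 ≡ 20. → (9, 20)
double: tangent at (9, 20): λ = (3·9² + 27)/(2·20) ≡ 9/11. 11⁻¹ ≡ 8 (mod 29), so λ ≡ 9·8 ≡ 14.
  x = λ² - 9 - 9 = 196 - 18 ≡ 4; y = λ·(9 - 4) - 20 ≡ 21. → (4, 21)
double: tangent at (4, 21): λ = (3·4² + 27)/(2·21) ≡ 17/13. 13⁻¹ ≡ 9 (mod 29), so λ ≡ 17·9 ≡ 8.
  x = λ² - 4 - 4 = 64 - 8 ≡ 27; y = λ·(4 - 27) - 21 ≡ 27. → (27, 27)

(27, 27)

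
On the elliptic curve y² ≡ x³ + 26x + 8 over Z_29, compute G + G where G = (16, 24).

(13, 22)

tangent at (16, 24): λ = (3·16² + 26)/(2·24) ≡ 11/19. 19⁻¹ ≡ 26 (mod 29) since 19·26 = 494 ≡ 1, so λ ≡ 11·26 ≡ 25.
  x = λ² - 16 - 16 = 625 - 32 ≡ 13; y = λ·(16 - 13) - 24 ≡ 22. → (13, 22)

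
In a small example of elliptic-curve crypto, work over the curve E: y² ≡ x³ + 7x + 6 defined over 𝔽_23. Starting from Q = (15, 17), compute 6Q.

(15, 6)

Repeated addition: build up to 6Q.
2Q: tangent at (15, 17): λ = (3·15² + 7)/(2·17) ≡ 15/11. 11⁻¹ ≡ 21 (mod 23), so λ ≡ 15·21 ≡ 16.
  x = λ² - 15 - 15 = 256 - 30 ≡ 19; y = λ·(15 - 19) - 17 ≡ 11. → (19, 11)
3Q: (19, 11) + (15, 17). λ = (17 - 11)/(15 - 19) ≡ 6/19 mod 23. 19⁻¹ ≡ 17 (mod 23), so λ ≡ 10.
  x = λ² - 19 - 15 = 100 - 34 ≡ 20; y = λ·(19 - 20) - 11 ≡ 2. → (20, 2)
4Q: (20, 2) + (15, 17). λ = (17 - 2)/(15 - 20) ≡ 15/18 mod 23. 18⁻¹ ≡ 9 (mod 23), so λ ≡ 20.
  x = λ² - 20 - 15 = 400 - 35 ≡ 20; y = λ·(20 - 20) - 2 ≡ 21. → (20, 21)
5Q: (20, 21) + (15, 17). λ = (17 - 21)/(15 - 20) ≡ 19/18 mod 23. 18⁻¹ ≡ 9 (mod 23), so λ ≡ 10.
  x = λ² - 20 - 15 = 100 - 35 ≡ 19; y = λ·(20 - 19) - 21 ≡ 12. → (19, 12)
6Q: (19, 12) + (15, 17). λ = (17 - 12)/(15 - 19) ≡ 5/19 mod 23. 19⁻¹ ≡ 17 (mod 23), so λ ≡ 16.
  x = λ² - 19 - 15 = 256 - 34 ≡ 15; y = λ·(19 - 15) - 12 ≡ 6. → (15, 6)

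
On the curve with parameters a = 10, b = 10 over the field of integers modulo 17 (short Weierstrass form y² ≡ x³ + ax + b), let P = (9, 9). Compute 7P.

Double-and-add on 7 = (111)₂. Start with P = (9, 9) for the leading 1-bit.
double: tangent at (9, 9): λ = (3·9² + 10)/(2·9) ≡ 15/1. 1⁻¹ ≡ 1 (mod 17), so λ ≡ 15·1 ≡ 15.
  x = λ² - 9 - 9 = 225 - 18 ≡ 3; y = λ·(9 - 3) - 9 ≡ 13. → (3, 13)
add P: (3, 13) + (9, 9). λ = (9 - 13)/(9 - 3) ≡ 13/6 mod 17. 6⁻¹ ≡ 3 (mod 17), so λ ≡ 5.
  x = λ² - 3 - 9 = 25 - 12 ≡ 13; y = λ·(3 - 13) - 13 ≡ 5. → (13, 5)
double: tangent at (13, 5): λ = (3·13² + 10)/(2·5) ≡ 7/10. 10⁻¹ ≡ 12 (mod 17), so λ ≡ 7·12 ≡ 16.
  x = λ² - 13 - 13 = 256 - 26 ≡ 9; y = λ·(13 - 9) - 5 ≡ 8. → (9, 8)
add P: (9, 8) + (9, 9): same x and y₁ ≡ -y₂, so the sum is 𝒪.

O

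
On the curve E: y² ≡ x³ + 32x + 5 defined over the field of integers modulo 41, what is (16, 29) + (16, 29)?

tangent at (16, 29): λ = (3·16² + 32)/(2·29) ≡ 21/17. 17⁻¹ ≡ 29 (mod 41), so λ ≡ 21·29 ≡ 35.
  x = λ² - 16 - 16 = 1225 - 32 ≡ 4; y = λ·(16 - 4) - 29 ≡ 22. → (4, 22)

(4, 22)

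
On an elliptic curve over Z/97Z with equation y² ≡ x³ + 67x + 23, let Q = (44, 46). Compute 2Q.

tangent at (44, 46): λ = (3·44² + 67)/(2·46) ≡ 55/92. 92⁻¹ ≡ 58 (mod 97), so λ ≡ 55·58 ≡ 86.
  x = λ² - 44 - 44 = 7396 - 88 ≡ 33; y = λ·(44 - 33) - 46 ≡ 27. → (33, 27)

(33, 27)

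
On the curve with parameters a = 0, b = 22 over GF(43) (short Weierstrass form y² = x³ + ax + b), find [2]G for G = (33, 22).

tangent at (33, 22): λ = (3·33² + 0)/(2·22) ≡ 42/1. 1⁻¹ ≡ 1 (mod 43) since 1·1 = 1 ≡ 1, so λ ≡ 42·1 ≡ 42.
  x = λ² - 33 - 33 = 1764 - 66 ≡ 21; y = λ·(33 - 21) - 22 ≡ 9. → (21, 9)

(21, 9)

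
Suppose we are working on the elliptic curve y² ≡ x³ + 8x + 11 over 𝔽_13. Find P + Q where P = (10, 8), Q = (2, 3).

(10, 8) + (2, 3). λ = (3 - 8)/(2 - 10) ≡ 8/5 mod 13. 5⁻¹ ≡ 8 (mod 13) since 5·8 = 40 ≡ 1, so λ ≡ 12.
  x = λ² - 10 - 2 = 144 - 12 ≡ 2; y = λ·(10 - 2) - 8 ≡ 10. → (2, 10)

(2, 10)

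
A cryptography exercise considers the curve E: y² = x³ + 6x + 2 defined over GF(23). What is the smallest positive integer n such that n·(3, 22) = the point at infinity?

2P: tangent at (3, 22): λ = (3·3² + 6)/(2·22) ≡ 10/21. 21⁻¹ ≡ 11 (mod 23) since 21·11 = 231 ≡ 1, so λ ≡ 10·11 ≡ 18.
  x = λ² - 3 - 3 = 324 - 6 ≡ 19; y = λ·(3 - 19) - 22 ≡ 12. → (19, 12)
3P: (19, 12) + (3, 22). λ = (22 - 12)/(3 - 19) ≡ 10/7 mod 23. 7⁻¹ ≡ 10 (mod 23) since 7·10 = 70 ≡ 1, so λ ≡ 8.
  x = λ² - 19 - 3 = 64 - 22 ≡ 19; y = λ·(19 - 19) - 12 ≡ 11. → (19, 11)
4P: (19, 11) + (3, 22). λ = (22 - 11)/(3 - 19) ≡ 11/7 mod 23. 7⁻¹ ≡ 10 (mod 23) since 7·10 = 70 ≡ 1, so λ ≡ 18.
  x = λ² - 19 - 3 = 324 - 22 ≡ 3; y = λ·(19 - 3) - 11 ≡ 1. → (3, 1)
5P: (3, 1) + (3, 22): same x and y₁ ≡ -y₂, so the sum is the point at infinity.
5P = the point at infinity, so the order is 5.

5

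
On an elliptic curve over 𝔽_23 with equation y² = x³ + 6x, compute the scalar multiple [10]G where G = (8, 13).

Repeated addition: build up to 10G.
2G: tangent at (8, 13): λ = (3·8² + 6)/(2·13) ≡ 14/3. 3⁻¹ ≡ 8 (mod 23), so λ ≡ 14·8 ≡ 20.
  x = λ² - 8 - 8 = 400 - 16 ≡ 16; y = λ·(8 - 16) - 13 ≡ 11. → (16, 11)
3G: (16, 11) + (8, 13). λ = (13 - 11)/(8 - 16) ≡ 2/15 mod 23. 15⁻¹ ≡ 20 (mod 23), so λ ≡ 17.
  x = λ² - 16 - 8 = 289 - 24 ≡ 12; y = λ·(16 - 12) - 11 ≡ 11. → (12, 11)
4G: (12, 11) + (8, 13). λ = (13 - 11)/(8 - 12) ≡ 2/19 mod 23. 19⁻¹ ≡ 17 (mod 23), so λ ≡ 11.
  x = λ² - 12 - 8 = 121 - 20 ≡ 9; y = λ·(12 - 9) - 11 ≡ 22. → (9, 22)
5G: (9, 22) + (8, 13). λ = (13 - 22)/(8 - 9) ≡ 14/22 mod 23. 22⁻¹ ≡ 22 (mod 23), so λ ≡ 9.
  x = λ² - 9 - 8 = 81 - 17 ≡ 18; y = λ·(9 - 18) - 22 ≡ 12. → (18, 12)
6G: (18, 12) + (8, 13). λ = (13 - 12)/(8 - 18) ≡ 1/13 mod 23. 13⁻¹ ≡ 16 (mod 23), so λ ≡ 16.
  x = λ² - 18 - 8 = 256 - 26 ≡ 0; y = λ·(18 - 0) - 12 ≡ 0. → (0, 0)
7G: (0, 0) + (8, 13). λ = (13 - 0)/(8 - 0) ≡ 13/8 mod 23. 8⁻¹ ≡ 3 (mod 23) since 8·3 = 24 ≡ 1, so λ ≡ 16.
  x = λ² - 0 - 8 = 256 - 8 ≡ 18; y = λ·(0 - 18) - 0 ≡ 11. → (18, 11)
8G: (18, 11) + (8, 13). λ = (13 - 11)/(8 - 18) ≡ 2/13 mod 23. 13⁻¹ ≡ 16 (mod 23), so λ ≡ 9.
  x = λ² - 18 - 8 = 81 - 26 ≡ 9; y = λ·(18 - 9) - 11 ≡ 1. → (9, 1)
9G: (9, 1) + (8, 13). λ = (13 - 1)/(8 - 9) ≡ 12/22 mod 23. 22⁻¹ ≡ 22 (mod 23), so λ ≡ 11.
  x = λ² - 9 - 8 = 121 - 17 ≡ 12; y = λ·(9 - 12) - 1 ≡ 12. → (12, 12)
10G: (12, 12) + (8, 13). λ = (13 - 12)/(8 - 12) ≡ 1/19 mod 23. 19⁻¹ ≡ 17 (mod 23), so λ ≡ 17.
  x = λ² - 12 - 8 = 289 - 20 ≡ 16; y = λ·(12 - 16) - 12 ≡ 12. → (16, 12)

(16, 12)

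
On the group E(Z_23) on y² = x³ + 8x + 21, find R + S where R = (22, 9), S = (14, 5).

(22, 9) + (14, 5). λ = (5 - 9)/(14 - 22) ≡ 19/15 mod 23. 15⁻¹ ≡ 20 (mod 23) since 15·20 = 300 ≡ 1, so λ ≡ 12.
  x = λ² - 22 - 14 = 144 - 36 ≡ 16; y = λ·(22 - 16) - 9 ≡ 17. → (16, 17)

(16, 17)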